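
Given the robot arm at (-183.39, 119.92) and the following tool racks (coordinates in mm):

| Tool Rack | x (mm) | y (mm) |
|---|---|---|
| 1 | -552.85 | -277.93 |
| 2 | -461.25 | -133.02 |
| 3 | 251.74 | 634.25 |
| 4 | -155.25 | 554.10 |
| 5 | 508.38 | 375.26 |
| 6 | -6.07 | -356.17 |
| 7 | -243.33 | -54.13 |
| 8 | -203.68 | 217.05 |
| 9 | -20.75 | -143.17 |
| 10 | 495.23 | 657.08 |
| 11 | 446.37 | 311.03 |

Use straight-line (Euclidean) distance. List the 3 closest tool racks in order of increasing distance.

Distances from (-183.39, 119.92):
1: √((-369.46)² + (-397.85)²) = √(136500.6916 + 158284.6225) = 542.94 mm
2: √((-277.86)² + (-252.94)²) = √(77206.1796 + 63978.6436) = 375.75 mm
3: √((435.13)² + (514.33)²) = √(189338.1169 + 264535.3489) = 673.70 mm
4: √((28.14)² + (434.18)²) = √(791.8596 + 188512.2724) = 435.09 mm
5: √((691.77)² + (255.34)²) = √(478545.7329 + 65198.5156) = 737.39 mm
6: √((177.32)² + (-476.09)²) = √(31442.3824 + 226661.6881) = 508.04 mm
7: √((-59.94)² + (-174.05)²) = √(3592.8036 + 30293.4025) = 184.08 mm
8: √((-20.29)² + (97.13)²) = √(411.6841 + 9434.2369) = 99.23 mm
9: √((162.64)² + (-263.09)²) = √(26451.7696 + 69216.3481) = 309.30 mm
10: √((678.62)² + (537.16)²) = √(460525.1044 + 288540.8656) = 865.49 mm
11: √((629.76)² + (191.11)²) = √(396597.6576 + 36523.0321) = 658.12 mm
Sorted: 8 (99.23 mm) < 7 (184.08 mm) < 9 (309.30 mm) < 2 (375.75 mm) < 4 (435.09 mm) < …

8, 7, 9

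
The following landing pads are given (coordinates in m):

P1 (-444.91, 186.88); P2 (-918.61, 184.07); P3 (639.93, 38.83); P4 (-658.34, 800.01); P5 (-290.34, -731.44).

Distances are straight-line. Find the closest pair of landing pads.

Pairwise distances:
P1–P2: √((-473.70)² + (-2.81)²) = √(224391.6900 + 7.8961) = 473.71 m
P1–P3: √((1084.84)² + (-148.05)²) = √(1176877.8256 + 21918.8025) = 1094.90 m
P1–P4: √((-213.43)² + (613.13)²) = √(45552.3649 + 375928.3969) = 649.22 m
P1–P5: √((154.57)² + (-918.32)²) = √(23891.8849 + 843311.6224) = 931.24 m
P2–P3: √((1558.54)² + (-145.24)²) = √(2429046.9316 + 21094.6576) = 1565.29 m
P2–P4: √((260.27)² + (615.94)²) = √(67740.4729 + 379382.0836) = 668.67 m
P2–P5: √((628.27)² + (-915.51)²) = √(394723.1929 + 838158.5601) = 1110.35 m
P3–P4: √((-1298.27)² + (761.18)²) = √(1685504.9929 + 579394.9924) = 1504.96 m
P3–P5: √((-930.27)² + (-770.27)²) = √(865402.2729 + 593315.8729) = 1207.77 m
P4–P5: √((368.00)² + (-1531.45)²) = √(135424.0000 + 2345339.1025) = 1575.04 m
Closest pair: P1–P2 at 473.71 m.

P1 and P2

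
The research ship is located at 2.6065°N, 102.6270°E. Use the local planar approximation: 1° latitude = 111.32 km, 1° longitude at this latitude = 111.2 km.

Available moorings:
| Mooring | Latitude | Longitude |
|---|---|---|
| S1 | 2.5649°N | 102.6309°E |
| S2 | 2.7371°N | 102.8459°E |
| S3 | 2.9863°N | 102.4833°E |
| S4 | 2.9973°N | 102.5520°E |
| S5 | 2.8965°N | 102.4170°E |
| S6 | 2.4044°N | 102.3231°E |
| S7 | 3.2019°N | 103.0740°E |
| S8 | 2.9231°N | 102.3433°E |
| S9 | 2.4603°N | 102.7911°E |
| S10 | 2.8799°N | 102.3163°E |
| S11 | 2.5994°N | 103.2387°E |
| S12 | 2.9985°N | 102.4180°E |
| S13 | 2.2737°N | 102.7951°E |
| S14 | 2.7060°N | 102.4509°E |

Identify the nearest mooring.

Distances from 2.6065°N, 102.6270°E:
S1: 4.6512 km
S2: 28.3528 km
S3: 45.1983 km
S4: 44.2961 km
S5: 39.8434 km
S6: 40.5976 km
S7: 82.8478 km
S8: 47.3009 km
S9: 24.4512 km
S10: 46.0432 km
S11: 68.0256 km
S12: 49.4405 km
S13: 41.4960 km
S14: 22.4978 km
Minimum: S1 at 4.6512 km.

S1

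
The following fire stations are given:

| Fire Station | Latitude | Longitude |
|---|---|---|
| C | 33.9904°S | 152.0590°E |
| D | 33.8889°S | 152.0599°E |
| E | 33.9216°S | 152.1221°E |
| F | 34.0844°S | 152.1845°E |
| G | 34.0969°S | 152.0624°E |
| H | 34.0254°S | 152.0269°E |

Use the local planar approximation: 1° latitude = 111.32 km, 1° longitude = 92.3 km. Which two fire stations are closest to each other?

Pairwise distances:
C–D: 11.2993 km
C–E: 9.6217 km
C–F: 15.6102 km
C–G: 11.8597 km
C–H: 4.8948 km
D–E: 6.7978 km
D–F: 24.6149 km
D–G: 23.1557 km
D–H: 15.4975 km
E–F: 19.0161 km
E–G: 20.2775 km
E–H: 14.5165 km
F–G: 11.3554 km
F–H: 15.9605 km
G–H: 8.6074 km
Closest pair: C–H at 4.8948 km.

C and H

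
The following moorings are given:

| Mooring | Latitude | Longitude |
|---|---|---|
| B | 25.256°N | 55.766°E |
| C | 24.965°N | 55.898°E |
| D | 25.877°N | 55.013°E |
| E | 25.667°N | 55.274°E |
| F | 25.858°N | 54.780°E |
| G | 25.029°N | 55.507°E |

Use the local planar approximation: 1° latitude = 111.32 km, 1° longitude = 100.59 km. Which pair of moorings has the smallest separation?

D and F

Pairwise distances:
B–C: 35.010 km
B–D: 102.548 km
B–E: 67.399 km
B–F: 119.700 km
B–G: 36.295 km
C–D: 135.026 km
C–E: 100.233 km
C–F: 150.098 km
C–G: 39.971 km
D–E: 35.153 km
D–F: 23.533 km
D–G: 106.679 km
E–F: 54.049 km
E–G: 74.789 km
F–G: 117.746 km
Closest pair: D–F at 23.533 km.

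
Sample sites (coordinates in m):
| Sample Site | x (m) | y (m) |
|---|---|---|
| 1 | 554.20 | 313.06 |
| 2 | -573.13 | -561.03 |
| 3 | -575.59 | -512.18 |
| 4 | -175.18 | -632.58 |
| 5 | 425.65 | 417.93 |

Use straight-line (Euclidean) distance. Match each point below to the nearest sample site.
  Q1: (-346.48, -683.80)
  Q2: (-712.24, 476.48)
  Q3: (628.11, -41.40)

Q1 at (-346.48, -683.80):
  1: √((900.68)² + (996.86)²) = √(811224.4624 + 993729.8596) = 1343.49 m
  2: √((-226.65)² + (122.77)²) = √(51370.2225 + 15072.4729) = 257.76 m
  3: √((-229.11)² + (171.62)²) = √(52491.3921 + 29453.4244) = 286.26 m
  4: √((171.30)² + (51.22)²) = √(29343.6900 + 2623.4884) = 178.79 m
  5: √((772.13)² + (1101.73)²) = √(596184.7369 + 1213808.9929) = 1345.36 m
  → nearest: 4 (178.79 m)
Q2 at (-712.24, 476.48):
  1: √((1266.44)² + (-163.42)²) = √(1603870.2736 + 26706.0964) = 1276.94 m
  2: √((139.11)² + (-1037.51)²) = √(19351.5921 + 1076427.0001) = 1046.79 m
  3: √((136.65)² + (-988.66)²) = √(18673.2225 + 977448.5956) = 998.06 m
  4: √((537.06)² + (-1109.06)²) = √(288433.4436 + 1230014.0836) = 1232.25 m
  5: √((1137.89)² + (-58.55)²) = √(1294793.6521 + 3428.1025) = 1139.40 m
  → nearest: 3 (998.06 m)
Q3 at (628.11, -41.40):
  1: √((-73.91)² + (354.46)²) = √(5462.6881 + 125641.8916) = 362.08 m
  2: √((-1201.24)² + (-519.63)²) = √(1442977.5376 + 270015.3369) = 1308.81 m
  3: √((-1203.70)² + (-470.78)²) = √(1448893.6900 + 221633.8084) = 1292.49 m
  4: √((-803.29)² + (-591.18)²) = √(645274.8241 + 349493.7924) = 997.38 m
  5: √((-202.46)² + (459.33)²) = √(40990.0516 + 210984.0489) = 501.97 m
  → nearest: 1 (362.08 m)

Q1→4; Q2→3; Q3→1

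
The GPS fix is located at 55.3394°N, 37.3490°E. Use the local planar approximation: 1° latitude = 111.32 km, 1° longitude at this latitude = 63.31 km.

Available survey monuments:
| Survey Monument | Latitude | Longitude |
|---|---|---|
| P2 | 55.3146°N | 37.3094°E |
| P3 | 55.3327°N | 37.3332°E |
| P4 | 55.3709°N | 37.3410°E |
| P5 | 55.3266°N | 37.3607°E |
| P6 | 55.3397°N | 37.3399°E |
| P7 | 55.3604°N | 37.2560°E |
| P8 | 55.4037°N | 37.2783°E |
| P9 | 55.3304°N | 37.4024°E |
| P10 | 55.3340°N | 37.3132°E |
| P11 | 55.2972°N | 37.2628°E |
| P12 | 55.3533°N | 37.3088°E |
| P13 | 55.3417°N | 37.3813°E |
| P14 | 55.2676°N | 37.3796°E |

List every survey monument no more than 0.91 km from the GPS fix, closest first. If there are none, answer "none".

Distances from 55.3394°N, 37.3490°E:
P2: √((-0.0248·111.32)² + (-0.0396·63.31)²) = √(7.621663 + 6.285430) = 3.7292 km
P3: √((-0.0067·111.32)² + (-0.0158·63.31)²) = √(0.556283 + 1.000596) = 1.2477 km
P4: √((0.0315·111.32)² + (-0.0080·63.31)²) = √(12.296103 + 0.256522) = 3.5430 km
P5: √((-0.0128·111.32)² + (0.0117·63.31)²) = √(2.030329 + 0.548676) = 1.6059 km
P6: √((0.0003·111.32)² + (-0.0091·63.31)²) = √(0.001115 + 0.331915) = 0.5771 km
P7: √((0.0210·111.32)² + (-0.0930·63.31)²) = √(5.464935 + 34.666542) = 6.3349 km
P8: √((0.0643·111.32)² + (-0.0707·63.31)²) = √(51.235189 + 20.034728) = 8.4422 km
P9: √((-0.0090·111.32)² + (0.0534·63.31)²) = √(1.003764 + 11.429498) = 3.5261 km
P10: √((-0.0054·111.32)² + (-0.0358·63.31)²) = √(0.361355 + 5.137013) = 2.3449 km
P11: √((-0.0422·111.32)² + (-0.0862·63.31)²) = √(22.068423 + 29.782363) = 7.2007 km
P12: √((0.0139·111.32)² + (-0.0402·63.31)²) = √(2.394286 + 6.477341) = 2.9785 km
P13: √((0.0023·111.32)² + (0.0323·63.31)²) = √(0.065554 + 4.181669) = 2.0609 km
P14: √((-0.0718·111.32)² + (0.0306·63.31)²) = √(63.884468 + 3.753077) = 8.2242 km
Threshold 0.91 km: P6 (0.5771 km) is within range.

P6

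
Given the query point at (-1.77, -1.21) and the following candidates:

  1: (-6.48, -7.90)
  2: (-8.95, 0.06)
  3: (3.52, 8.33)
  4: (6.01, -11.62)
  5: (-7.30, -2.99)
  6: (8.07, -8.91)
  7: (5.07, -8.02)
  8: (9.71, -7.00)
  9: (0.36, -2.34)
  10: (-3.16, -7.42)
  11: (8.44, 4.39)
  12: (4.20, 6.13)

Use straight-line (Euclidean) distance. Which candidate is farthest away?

4

Distances from (-1.77, -1.21):
1: √((-4.71)² + (-6.69)²) = √(22.1841 + 44.7561) = 8.18
2: √((-7.18)² + (1.27)²) = √(51.5524 + 1.6129) = 7.29
3: √((5.29)² + (9.54)²) = √(27.9841 + 91.0116) = 10.91
4: √((7.78)² + (-10.41)²) = √(60.5284 + 108.3681) = 13.00
5: √((-5.53)² + (-1.78)²) = √(30.5809 + 3.1684) = 5.81
6: √((9.84)² + (-7.70)²) = √(96.8256 + 59.2900) = 12.49
7: √((6.84)² + (-6.81)²) = √(46.7856 + 46.3761) = 9.65
8: √((11.48)² + (-5.79)²) = √(131.7904 + 33.5241) = 12.86
9: √((2.13)² + (-1.13)²) = √(4.5369 + 1.2769) = 2.41
10: √((-1.39)² + (-6.21)²) = √(1.9321 + 38.5641) = 6.36
11: √((10.21)² + (5.60)²) = √(104.2441 + 31.3600) = 11.64
12: √((5.97)² + (7.34)²) = √(35.6409 + 53.8756) = 9.46
Maximum: 4 at 13.00.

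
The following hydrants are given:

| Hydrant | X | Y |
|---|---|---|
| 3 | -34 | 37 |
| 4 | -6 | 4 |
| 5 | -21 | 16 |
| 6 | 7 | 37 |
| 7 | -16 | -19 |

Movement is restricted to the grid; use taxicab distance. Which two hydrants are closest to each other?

Pairwise distances:
3–4: 61
3–5: 34
3–6: 41
3–7: 74
4–5: 27
4–6: 46
4–7: 33
5–6: 49
5–7: 40
6–7: 79
Closest pair: 4–5 at 27.

4 and 5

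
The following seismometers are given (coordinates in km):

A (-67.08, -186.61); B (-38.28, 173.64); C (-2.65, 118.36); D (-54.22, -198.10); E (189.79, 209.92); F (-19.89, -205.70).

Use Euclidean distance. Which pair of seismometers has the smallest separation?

Pairwise distances:
A–D: 17.25 km
D–F: 35.16 km
A–F: 50.91 km
B–C: 65.77 km
C–E: 213.11 km
B–E: 230.94 km
A–C: 311.70 km
C–D: 320.63 km
C–F: 324.52 km
A–B: 361.40 km
B–D: 372.08 km
B–F: 379.79 km
E–F: 465.52 km
A–E: 472.46 km
D–E: 475.42 km
Closest pair: A–D at 17.25 km.

A and D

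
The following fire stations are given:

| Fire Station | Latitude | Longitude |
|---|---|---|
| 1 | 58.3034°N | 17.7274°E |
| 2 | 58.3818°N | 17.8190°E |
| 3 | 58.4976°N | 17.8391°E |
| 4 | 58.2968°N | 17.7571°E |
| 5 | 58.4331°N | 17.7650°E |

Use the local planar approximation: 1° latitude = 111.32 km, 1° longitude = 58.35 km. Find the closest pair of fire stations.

1 and 4

Pairwise distances:
1–4: √((-0.0066·111.32)² + (0.0297·58.35)²) = √(0.539802 + 3.003272) = 1.8823 km
2–5: √((0.0513·111.32)² + (-0.0540·58.35)²) = √(32.612277 + 9.928171) = 6.5223 km
3–5: √((-0.0645·111.32)² + (-0.0741·58.35)²) = √(51.554410 + 18.694684) = 8.3815 km
2–4: √((-0.0850·111.32)² + (-0.0619·58.35)²) = √(89.533229 + 13.045569) = 10.1281 km
1–2: √((0.0784·111.32)² + (0.0916·58.35)²) = √(76.169047 + 28.567528) = 10.2341 km
2–3: √((0.1158·111.32)² + (0.0201·58.35)²) = √(166.174168 + 1.375542) = 12.9441 km
1–5: √((0.1297·111.32)² + (0.0376·58.35)²) = √(208.461735 + 4.813460) = 14.6039 km
4–5: √((0.1363·111.32)² + (0.0079·58.35)²) = √(230.217380 + 0.212489) = 15.1799 km
1–3: √((0.1942·111.32)² + (0.1117·58.35)²) = √(467.352797 + 42.480348) = 22.5795 km
3–4: √((-0.2008·111.32)² + (-0.0820·58.35)²) = √(499.659113 + 22.893354) = 22.8594 km
Closest pair: 1–4 at 1.8823 km.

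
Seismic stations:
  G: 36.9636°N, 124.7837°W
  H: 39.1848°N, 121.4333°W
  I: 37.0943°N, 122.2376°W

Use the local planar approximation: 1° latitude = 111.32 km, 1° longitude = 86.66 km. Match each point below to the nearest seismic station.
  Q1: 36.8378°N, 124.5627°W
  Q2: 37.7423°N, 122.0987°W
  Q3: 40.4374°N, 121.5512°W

Q1→G; Q2→I; Q3→H

Q1 at 36.8378°N, 124.5627°W:
  G: 23.7257 km
  H: 376.5728 km
  I: 203.5063 km
  → nearest: G (23.7257 km)
Q2 at 37.7423°N, 122.0987°W:
  G: 248.3047 km
  H: 170.6187 km
  I: 73.1328 km
  → nearest: I (73.1328 km)
Q3 at 40.4374°N, 121.5512°W:
  G: 477.5055 km
  H: 139.8133 km
  I: 376.8777 km
  → nearest: H (139.8133 km)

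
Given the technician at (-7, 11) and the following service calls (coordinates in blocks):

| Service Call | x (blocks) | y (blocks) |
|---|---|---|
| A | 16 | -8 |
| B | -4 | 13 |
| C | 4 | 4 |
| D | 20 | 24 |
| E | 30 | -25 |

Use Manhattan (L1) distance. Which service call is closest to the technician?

B

Distances from (-7, 11):
A: 42 blocks
B: 5 blocks
C: 18 blocks
D: 40 blocks
E: 73 blocks
Minimum: B at 5 blocks.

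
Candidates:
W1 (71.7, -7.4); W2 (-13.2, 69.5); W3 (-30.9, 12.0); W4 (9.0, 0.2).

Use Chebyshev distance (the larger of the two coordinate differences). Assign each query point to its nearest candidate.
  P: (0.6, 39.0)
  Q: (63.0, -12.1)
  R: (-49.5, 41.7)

P→W2; Q→W1; R→W3

P at (0.6, 39.0):
  W1: 71.1
  W2: 30.5
  W3: 31.5
  W4: 38.8
  → nearest: W2 (30.5)
Q at (63.0, -12.1):
  W1: 8.7
  W2: 81.6
  W3: 93.9
  W4: 54.0
  → nearest: W1 (8.7)
R at (-49.5, 41.7):
  W1: 121.2
  W2: 36.3
  W3: 29.7
  W4: 58.5
  → nearest: W3 (29.7)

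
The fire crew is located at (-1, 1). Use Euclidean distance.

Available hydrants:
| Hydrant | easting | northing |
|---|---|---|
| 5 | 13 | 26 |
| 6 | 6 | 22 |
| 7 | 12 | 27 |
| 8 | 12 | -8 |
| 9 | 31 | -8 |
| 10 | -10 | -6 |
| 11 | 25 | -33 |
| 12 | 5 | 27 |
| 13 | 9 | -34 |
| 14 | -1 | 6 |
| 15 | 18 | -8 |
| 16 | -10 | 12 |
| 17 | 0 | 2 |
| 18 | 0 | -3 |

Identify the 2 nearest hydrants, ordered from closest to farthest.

17, 18

Distances from (-1, 1):
5: 28.7
6: 22.1
7: 29.1
8: 15.8
9: 33.2
10: 11.4
11: 42.8
12: 26.7
13: 36.4
14: 5.0
15: 21.0
16: 14.2
17: 1.4
18: 4.1
Sorted: 17 (1.4) < 18 (4.1) < 14 (5.0) < 10 (11.4) < …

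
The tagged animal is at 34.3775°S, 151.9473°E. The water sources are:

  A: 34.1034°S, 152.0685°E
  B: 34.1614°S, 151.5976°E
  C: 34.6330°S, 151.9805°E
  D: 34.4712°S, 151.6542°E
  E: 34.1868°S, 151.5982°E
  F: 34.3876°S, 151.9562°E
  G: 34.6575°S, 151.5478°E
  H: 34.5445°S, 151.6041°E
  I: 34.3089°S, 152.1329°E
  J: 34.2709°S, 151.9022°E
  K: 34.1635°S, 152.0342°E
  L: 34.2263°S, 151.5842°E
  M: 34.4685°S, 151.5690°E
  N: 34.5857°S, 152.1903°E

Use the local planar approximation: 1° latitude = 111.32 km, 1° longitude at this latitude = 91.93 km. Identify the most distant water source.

G

Distances from 34.3775°S, 151.9473°E:
A: √((0.2741·111.32)² + (0.1212·91.93)²) = √(931.031696 + 124.142292) = 32.4834 km
B: √((0.2161·111.32)² + (-0.3497·91.93)²) = √(578.703260 + 1033.488825) = 40.1521 km
C: √((-0.2555·111.32)² + (0.0332·91.93)²) = √(808.962154 + 9.315168) = 28.6055 km
D: √((-0.0937·111.32)² + (-0.2931·91.93)²) = √(108.799169 + 726.015942) = 28.8932 km
E: √((0.1907·111.32)² + (-0.3491·91.93)²) = √(450.658723 + 1029.945437) = 38.4786 km
F: √((-0.0101·111.32)² + (0.0089·91.93)²) = √(1.264122 + 0.669414) = 1.3905 km
G: √((-0.2800·111.32)² + (-0.3995·91.93)²) = √(971.543964 + 1348.801647) = 48.1700 km
H: √((-0.1670·111.32)² + (-0.3432·91.93)²) = √(345.604459 + 995.426226) = 36.6201 km
I: √((0.0686·111.32)² + (0.1856·91.93)²) = √(58.316926 + 291.118942) = 18.6932 km
J: √((0.1066·111.32)² + (-0.0451·91.93)²) = √(140.818854 + 17.189673) = 12.5701 km
K: √((0.2140·111.32)² + (0.0869·91.93)²) = √(567.510553 + 63.819599) = 25.1263 km
L: √((0.1512·111.32)² + (-0.3631·91.93)²) = √(283.302220 + 1114.209913) = 37.3833 km
M: √((-0.0910·111.32)² + (-0.3783·91.93)²) = √(102.619331 + 1209.448006) = 36.2225 km
N: √((-0.2082·111.32)² + (0.2430·91.93)²) = √(537.165171 + 499.030474) = 32.1900 km
Maximum: G at 48.1700 km.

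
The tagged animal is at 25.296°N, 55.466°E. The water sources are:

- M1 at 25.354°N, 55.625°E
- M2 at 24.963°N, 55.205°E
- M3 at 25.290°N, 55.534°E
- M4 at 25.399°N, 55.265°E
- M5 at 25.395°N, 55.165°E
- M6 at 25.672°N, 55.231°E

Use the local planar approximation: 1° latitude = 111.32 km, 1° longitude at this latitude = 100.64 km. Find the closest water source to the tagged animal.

M3

Distances from 25.296°N, 55.466°E:
M1: 17.255 km
M2: 45.432 km
M3: 6.876 km
M4: 23.252 km
M5: 32.235 km
M6: 48.076 km
Minimum: M3 at 6.876 km.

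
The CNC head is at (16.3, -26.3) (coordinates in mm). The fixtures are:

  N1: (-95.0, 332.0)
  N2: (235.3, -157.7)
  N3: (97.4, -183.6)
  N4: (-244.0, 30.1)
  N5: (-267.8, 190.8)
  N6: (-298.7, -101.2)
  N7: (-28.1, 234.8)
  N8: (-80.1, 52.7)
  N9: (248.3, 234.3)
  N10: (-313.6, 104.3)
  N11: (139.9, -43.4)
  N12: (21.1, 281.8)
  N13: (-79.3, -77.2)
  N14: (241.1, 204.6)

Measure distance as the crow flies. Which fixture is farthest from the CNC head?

Distances from (16.3, -26.3):
N1: √((-111.3)² + (358.3)²) = √(12387.690 + 128378.890) = 375.2 mm
N2: √((219.0)² + (-131.4)²) = √(47961.000 + 17265.960) = 255.4 mm
N3: √((81.1)² + (-157.3)²) = √(6577.210 + 24743.290) = 177.0 mm
N4: √((-260.3)² + (56.4)²) = √(67756.090 + 3180.960) = 266.3 mm
N5: √((-284.1)² + (217.1)²) = √(80712.810 + 47132.410) = 357.6 mm
N6: √((-315.0)² + (-74.9)²) = √(99225.000 + 5610.010) = 323.8 mm
N7: √((-44.4)² + (261.1)²) = √(1971.360 + 68173.210) = 264.8 mm
N8: √((-96.4)² + (79.0)²) = √(9292.960 + 6241.000) = 124.6 mm
N9: √((232.0)² + (260.6)²) = √(53824.000 + 67912.360) = 348.9 mm
N10: √((-329.9)² + (130.6)²) = √(108834.010 + 17056.360) = 354.8 mm
N11: √((123.6)² + (-17.1)²) = √(15276.960 + 292.410) = 124.8 mm
N12: √((4.8)² + (308.1)²) = √(23.040 + 94925.610) = 308.1 mm
N13: √((-95.6)² + (-50.9)²) = √(9139.360 + 2590.810) = 108.3 mm
N14: √((224.8)² + (230.9)²) = √(50535.040 + 53314.810) = 322.3 mm
Maximum: N1 at 375.2 mm.

N1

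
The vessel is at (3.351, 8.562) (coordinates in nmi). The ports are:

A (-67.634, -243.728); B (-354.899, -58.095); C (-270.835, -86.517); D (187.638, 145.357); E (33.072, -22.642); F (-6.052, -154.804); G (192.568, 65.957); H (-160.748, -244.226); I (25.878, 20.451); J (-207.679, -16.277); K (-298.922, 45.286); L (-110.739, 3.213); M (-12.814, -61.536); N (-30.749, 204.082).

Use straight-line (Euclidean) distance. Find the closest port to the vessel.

I

Distances from (3.351, 8.562):
A: √((-70.985)² + (-252.290)²) = √(5038.87022 + 63650.24410) = 262.086 nmi
B: √((-358.250)² + (-66.657)²) = √(128343.06250 + 4443.15565) = 364.398 nmi
C: √((-274.186)² + (-95.079)²) = √(75177.96260 + 9040.01624) = 290.203 nmi
D: √((184.287)² + (136.795)²) = √(33961.69837 + 18712.87202) = 229.509 nmi
E: √((29.721)² + (-31.204)²) = √(883.33784 + 973.68962) = 43.093 nmi
F: √((-9.403)² + (-163.366)²) = √(88.41641 + 26688.44996) = 163.636 nmi
G: √((189.217)² + (57.395)²) = √(35803.07309 + 3294.18602) = 197.730 nmi
H: √((-164.099)² + (-252.788)²) = √(26928.48180 + 63901.77294) = 301.381 nmi
I: √((22.527)² + (11.889)²) = √(507.46573 + 141.34832) = 25.472 nmi
J: √((-211.030)² + (-24.839)²) = √(44533.66090 + 616.97592) = 212.487 nmi
K: √((-302.273)² + (36.724)²) = √(91368.96653 + 1348.65218) = 304.496 nmi
L: √((-114.090)² + (-5.349)²) = √(13016.52810 + 28.61180) = 114.215 nmi
M: √((-16.165)² + (-70.098)²) = √(261.30722 + 4913.72960) = 71.938 nmi
N: √((-34.100)² + (195.520)²) = √(1162.81000 + 38228.07040) = 198.471 nmi
Minimum: I at 25.472 nmi.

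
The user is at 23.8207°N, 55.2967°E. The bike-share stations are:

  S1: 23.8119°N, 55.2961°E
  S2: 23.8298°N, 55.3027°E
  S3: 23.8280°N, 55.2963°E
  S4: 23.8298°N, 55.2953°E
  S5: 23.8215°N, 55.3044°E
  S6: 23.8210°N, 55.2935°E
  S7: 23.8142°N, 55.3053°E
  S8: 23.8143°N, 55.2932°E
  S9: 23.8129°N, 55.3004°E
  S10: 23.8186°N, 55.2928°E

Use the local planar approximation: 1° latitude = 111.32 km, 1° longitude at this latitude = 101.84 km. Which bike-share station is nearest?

S6

Distances from 23.8207°N, 55.2967°E:
S1: √((-0.0088·111.32)² + (-0.0006·101.84)²) = √(0.959648 + 0.003734) = 0.9815 km
S2: √((0.0091·111.32)² + (0.0060·101.84)²) = √(1.026193 + 0.373370) = 1.1830 km
S3: √((0.0073·111.32)² + (-0.0004·101.84)²) = √(0.660377 + 0.001659) = 0.8137 km
S4: √((0.0091·111.32)² + (-0.0014·101.84)²) = √(1.026193 + 0.020328) = 1.0230 km
S5: √((0.0008·111.32)² + (0.0077·101.84)²) = √(0.007931 + 0.614919) = 0.7892 km
S6: √((0.0003·111.32)² + (-0.0032·101.84)²) = √(0.001115 + 0.106203) = 0.3276 km
S7: √((-0.0065·111.32)² + (0.0086·101.84)²) = √(0.523568 + 0.767068) = 1.1361 km
S8: √((-0.0064·111.32)² + (-0.0035·101.84)²) = √(0.507582 + 0.127049) = 0.7966 km
S9: √((-0.0078·111.32)² + (0.0037·101.84)²) = √(0.753938 + 0.141984) = 0.9465 km
S10: √((-0.0021·111.32)² + (-0.0039·101.84)²) = √(0.054649 + 0.157749) = 0.4609 km
Minimum: S6 at 0.3276 km.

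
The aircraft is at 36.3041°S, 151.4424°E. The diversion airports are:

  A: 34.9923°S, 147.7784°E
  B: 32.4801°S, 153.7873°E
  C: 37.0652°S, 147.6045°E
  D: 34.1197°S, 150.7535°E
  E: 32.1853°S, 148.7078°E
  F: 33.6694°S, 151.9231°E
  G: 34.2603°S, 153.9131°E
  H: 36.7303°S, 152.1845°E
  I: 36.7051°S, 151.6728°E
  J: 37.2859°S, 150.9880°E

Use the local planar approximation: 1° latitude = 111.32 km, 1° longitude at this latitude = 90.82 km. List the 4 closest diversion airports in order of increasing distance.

Distances from 36.3041°S, 151.4424°E:
A: √((1.3118·111.32)² + (-3.6640·90.82)²) = √(21324.637067 + 110732.199150) = 363.3963 km
B: √((3.8240·111.32)² + (2.3449·90.82)²) = √(181210.000904 + 45353.587777) = 475.9870 km
C: √((-0.7611·111.32)² + (-3.8379·90.82)²) = √(7178.436107 + 121492.733739) = 358.7076 km
D: √((2.1844·111.32)² + (-0.6889·90.82)²) = √(59130.388313 + 3914.491593) = 251.0874 km
E: √((4.1188·111.32)² + (-2.7346·90.82)²) = √(210226.666295 + 61680.887513) = 521.4476 km
F: √((2.6347·111.32)² + (0.4807·90.82)²) = √(86021.842053 + 1905.948842) = 296.5262 km
G: √((2.0438·111.32)² + (2.4707·90.82)²) = √(51763.446530 + 50350.411653) = 319.5526 km
H: √((-0.4262·111.32)² + (0.7421·90.82)²) = √(2250.988551 + 4542.425972) = 82.4222 km
I: √((-0.4010·111.32)² + (0.2304·90.82)²) = √(1992.668890 + 437.852612) = 49.3003 km
J: √((-0.9818·111.32)² + (-0.4544·90.82)²) = √(11945.173190 + 1703.098006) = 116.8258 km
Sorted: I (49.3003 km) < H (82.4222 km) < J (116.8258 km) < D (251.0874 km) < F (296.5262 km) < G (319.5526 km) < …

I, H, J, D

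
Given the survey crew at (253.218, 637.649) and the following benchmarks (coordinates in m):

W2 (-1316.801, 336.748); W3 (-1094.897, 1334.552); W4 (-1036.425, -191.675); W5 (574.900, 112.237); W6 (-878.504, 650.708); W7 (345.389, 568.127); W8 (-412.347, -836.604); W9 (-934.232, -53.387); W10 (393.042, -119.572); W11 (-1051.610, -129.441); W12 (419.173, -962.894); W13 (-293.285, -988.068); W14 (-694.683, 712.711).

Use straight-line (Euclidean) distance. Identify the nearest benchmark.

Distances from (253.218, 637.649):
W2: √((-1570.019)² + (-300.901)²) = √(2464959.66036 + 90541.41180) = 1598.593 m
W3: √((-1348.115)² + (696.903)²) = √(1817414.05322 + 485673.79141) = 1517.593 m
W4: √((-1289.643)² + (-829.324)²) = √(1663179.06745 + 687778.29698) = 1533.283 m
W5: √((321.682)² + (-525.412)²) = √(103479.30912 + 276057.76974) = 616.066 m
W6: √((-1131.722)² + (13.059)²) = √(1280794.68528 + 170.53748) = 1131.797 m
W7: √((92.171)² + (-69.522)²) = √(8495.49324 + 4833.30848) = 115.450 m
W8: √((-665.565)² + (-1474.253)²) = √(442976.76922 + 2173421.90801) = 1617.529 m
W9: √((-1187.450)² + (-691.036)²) = √(1410037.50250 + 477530.75330) = 1373.888 m
W10: √((139.824)² + (-757.221)²) = √(19550.75098 + 573383.64284) = 770.022 m
W11: √((-1304.828)² + (-767.090)²) = √(1702576.10958 + 588427.06810) = 1513.606 m
W12: √((165.955)² + (-1600.543)²) = √(27541.06203 + 2561737.89485) = 1609.124 m
W13: √((-546.503)² + (-1625.717)²) = √(298665.52901 + 2642955.76409) = 1715.116 m
W14: √((-947.901)² + (75.062)²) = √(898516.30580 + 5634.30384) = 950.868 m
Minimum: W7 at 115.450 m.

W7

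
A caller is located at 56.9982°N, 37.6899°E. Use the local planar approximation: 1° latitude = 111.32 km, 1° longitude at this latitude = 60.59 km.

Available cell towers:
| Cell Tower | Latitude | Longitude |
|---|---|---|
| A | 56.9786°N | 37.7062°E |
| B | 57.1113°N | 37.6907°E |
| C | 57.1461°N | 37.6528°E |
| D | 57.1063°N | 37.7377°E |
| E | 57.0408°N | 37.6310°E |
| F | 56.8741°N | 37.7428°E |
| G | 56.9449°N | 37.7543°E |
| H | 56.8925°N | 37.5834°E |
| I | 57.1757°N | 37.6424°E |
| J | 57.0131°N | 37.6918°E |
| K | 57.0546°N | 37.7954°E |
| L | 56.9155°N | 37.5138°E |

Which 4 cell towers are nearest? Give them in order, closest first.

Distances from 56.9982°N, 37.6899°E:
A: 2.3950 km
B: 12.5904 km
C: 16.6170 km
D: 12.3773 km
E: 5.9350 km
F: 14.1818 km
G: 7.1014 km
H: 13.4198 km
I: 19.9678 km
J: 1.6627 km
K: 8.9599 km
L: 14.0926 km
Sorted: J (1.6627 km) < A (2.3950 km) < E (5.9350 km) < G (7.1014 km) < K (8.9599 km) < D (12.3773 km) < …

J, A, E, G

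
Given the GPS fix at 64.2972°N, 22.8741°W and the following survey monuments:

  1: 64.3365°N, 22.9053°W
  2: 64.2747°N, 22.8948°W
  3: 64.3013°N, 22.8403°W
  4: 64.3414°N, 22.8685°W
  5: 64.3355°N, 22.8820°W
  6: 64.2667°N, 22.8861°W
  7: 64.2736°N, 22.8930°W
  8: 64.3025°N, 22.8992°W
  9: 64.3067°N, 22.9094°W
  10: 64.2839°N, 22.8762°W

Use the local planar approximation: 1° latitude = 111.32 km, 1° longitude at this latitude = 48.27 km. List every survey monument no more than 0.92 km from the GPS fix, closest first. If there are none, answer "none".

none

Distances from 64.2972°N, 22.8741°W:
1: 4.6268 km
2: 2.6966 km
3: 1.6942 km
4: 4.9278 km
5: 4.2806 km
6: 3.4443 km
7: 2.7810 km
8: 1.3476 km
9: 2.0054 km
10: 1.4840 km
Threshold 0.92 km: none within range.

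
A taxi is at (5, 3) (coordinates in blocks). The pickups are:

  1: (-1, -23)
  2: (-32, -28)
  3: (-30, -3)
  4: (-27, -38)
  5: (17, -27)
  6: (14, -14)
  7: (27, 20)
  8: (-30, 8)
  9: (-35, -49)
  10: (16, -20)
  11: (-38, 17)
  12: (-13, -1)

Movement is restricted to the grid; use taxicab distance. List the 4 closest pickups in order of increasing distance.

12, 6, 1, 10

Distances from (5, 3):
1: 32 blocks
2: 68 blocks
3: 41 blocks
4: 73 blocks
5: 42 blocks
6: 26 blocks
7: 39 blocks
8: 40 blocks
9: 92 blocks
10: 34 blocks
11: 57 blocks
12: 22 blocks
Sorted: 12 (22 blocks) < 6 (26 blocks) < 1 (32 blocks) < 10 (34 blocks) < 7 (39 blocks) < 8 (40 blocks) < …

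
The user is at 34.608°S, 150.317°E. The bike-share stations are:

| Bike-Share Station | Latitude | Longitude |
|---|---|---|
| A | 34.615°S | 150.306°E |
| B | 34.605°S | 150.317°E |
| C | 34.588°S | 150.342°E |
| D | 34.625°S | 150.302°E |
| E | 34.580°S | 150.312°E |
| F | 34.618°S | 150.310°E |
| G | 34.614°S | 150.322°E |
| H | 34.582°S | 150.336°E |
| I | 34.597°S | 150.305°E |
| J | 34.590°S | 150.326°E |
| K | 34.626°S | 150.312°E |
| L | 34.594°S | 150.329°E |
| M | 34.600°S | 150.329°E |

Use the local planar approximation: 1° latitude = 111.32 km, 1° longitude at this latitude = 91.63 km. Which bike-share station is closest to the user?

Distances from 34.608°S, 150.317°E:
A: 1.274 km
B: 0.334 km
C: 3.194 km
D: 2.339 km
E: 3.150 km
F: 1.285 km
G: 0.810 km
H: 3.378 km
I: 1.646 km
J: 2.167 km
K: 2.055 km
L: 1.907 km
M: 1.415 km
Minimum: B at 0.334 km.

B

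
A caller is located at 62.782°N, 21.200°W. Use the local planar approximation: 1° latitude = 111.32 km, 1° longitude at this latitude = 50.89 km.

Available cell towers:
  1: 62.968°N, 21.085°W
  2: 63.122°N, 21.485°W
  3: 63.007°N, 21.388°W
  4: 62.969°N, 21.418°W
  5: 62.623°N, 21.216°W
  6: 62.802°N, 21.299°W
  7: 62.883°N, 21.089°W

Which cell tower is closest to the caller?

6

Distances from 62.782°N, 21.200°W:
1: 21.517 km
2: 40.533 km
3: 26.812 km
4: 23.589 km
5: 17.719 km
6: 5.508 km
7: 12.583 km
Minimum: 6 at 5.508 km.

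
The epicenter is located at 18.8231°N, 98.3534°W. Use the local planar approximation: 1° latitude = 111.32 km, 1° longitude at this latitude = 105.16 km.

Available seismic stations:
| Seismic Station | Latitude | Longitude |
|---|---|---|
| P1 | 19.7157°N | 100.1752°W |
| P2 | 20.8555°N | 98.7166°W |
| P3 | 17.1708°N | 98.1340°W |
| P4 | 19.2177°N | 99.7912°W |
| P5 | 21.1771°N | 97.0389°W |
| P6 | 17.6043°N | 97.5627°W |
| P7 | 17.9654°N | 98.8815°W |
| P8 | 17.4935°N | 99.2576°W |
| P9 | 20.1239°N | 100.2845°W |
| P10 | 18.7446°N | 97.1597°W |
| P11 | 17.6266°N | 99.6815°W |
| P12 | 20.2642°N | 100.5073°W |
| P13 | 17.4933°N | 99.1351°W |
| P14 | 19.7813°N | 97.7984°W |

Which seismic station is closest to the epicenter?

P7

Distances from 18.8231°N, 98.3534°W:
P1: √((0.8926·111.32)² + (-1.8218·105.16)²) = √(9873.250601 + 36703.083382) = 215.8155 km
P2: √((2.0324·111.32)² + (-0.3632·105.16)²) = √(51187.600030 + 1458.790191) = 229.4480 km
P3: √((-1.6523·111.32)² + (0.2194·105.16)²) = √(33831.729599 + 532.321983) = 185.3754 km
P4: √((0.3946·111.32)² + (-1.4378·105.16)²) = √(1929.570084 + 22861.152116) = 157.4507 km
P5: √((2.3540·111.32)² + (1.3145·105.16)²) = √(68668.776955 + 19108.312525) = 296.2720 km
P6: √((-1.2188·111.32)² + (0.7907·105.16)²) = √(18408.198400 + 6913.924496) = 159.1293 km
P7: √((-0.8577·111.32)² + (-0.5281·105.16)²) = √(9116.270758 + 3084.135781) = 110.4555 km
P8: √((-1.3296·111.32)² + (-0.9042·105.16)²) = √(21907.277435 + 9041.285020) = 175.9220 km
P9: √((1.3008·111.32)² + (-1.9311·105.16)²) = √(20968.504243 + 41239.242803) = 249.4148 km
P10: √((-0.0785·111.32)² + (1.1937·105.16)²) = √(76.363480 + 15757.653362) = 125.8333 km
P11: √((-1.1965·111.32)² + (-1.3281·105.16)²) = √(17740.742864 + 19505.752452) = 192.9935 km
P12: √((1.4411·111.32)² + (-2.1539·105.16)²) = √(25735.619782 + 51304.118189) = 277.5603 km
P13: √((-1.3298·111.32)² + (-0.7817·105.16)²) = √(21913.868567 + 6757.427250) = 169.3260 km
P14: √((0.9582·111.32)² + (0.5550·105.16)²) = √(11377.811342 + 3406.333150) = 121.5901 km
Minimum: P7 at 110.4555 km.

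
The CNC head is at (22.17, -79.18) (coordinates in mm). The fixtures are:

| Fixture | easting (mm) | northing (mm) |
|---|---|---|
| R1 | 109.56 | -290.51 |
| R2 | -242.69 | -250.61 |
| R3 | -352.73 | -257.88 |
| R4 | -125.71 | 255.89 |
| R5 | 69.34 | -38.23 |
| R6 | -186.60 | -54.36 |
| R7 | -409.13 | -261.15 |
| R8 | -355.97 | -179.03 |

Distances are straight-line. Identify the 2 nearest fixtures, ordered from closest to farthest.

Distances from (22.17, -79.18):
R1: √((87.39)² + (-211.33)²) = √(7637.0121 + 44660.3689) = 228.69 mm
R2: √((-264.86)² + (-171.43)²) = √(70150.8196 + 29388.2449) = 315.50 mm
R3: √((-374.90)² + (-178.70)²) = √(140550.0100 + 31933.6900) = 415.31 mm
R4: √((-147.88)² + (335.07)²) = √(21868.4944 + 112271.9049) = 366.25 mm
R5: √((47.17)² + (40.95)²) = √(2225.0089 + 1676.9025) = 62.47 mm
R6: √((-208.77)² + (24.82)²) = √(43584.9129 + 616.0324) = 210.24 mm
R7: √((-431.30)² + (-181.97)²) = √(186019.6900 + 33113.0809) = 468.12 mm
R8: √((-378.14)² + (-99.85)²) = √(142989.8596 + 9970.0225) = 391.10 mm
Sorted: R5 (62.47 mm) < R6 (210.24 mm) < R1 (228.69 mm) < R2 (315.50 mm) < …

R5, R6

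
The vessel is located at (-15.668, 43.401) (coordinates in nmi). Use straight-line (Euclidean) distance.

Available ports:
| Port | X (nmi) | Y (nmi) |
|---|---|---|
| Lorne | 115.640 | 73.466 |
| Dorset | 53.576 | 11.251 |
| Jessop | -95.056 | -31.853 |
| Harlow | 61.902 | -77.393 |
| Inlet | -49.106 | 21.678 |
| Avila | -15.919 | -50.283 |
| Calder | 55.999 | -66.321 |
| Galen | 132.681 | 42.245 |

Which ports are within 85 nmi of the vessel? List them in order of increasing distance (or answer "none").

Distances from (-15.668, 43.401):
Lorne: √((131.308)² + (30.065)²) = √(17241.79086 + 903.90422) = 134.706 nmi
Dorset: √((69.244)² + (-32.150)²) = √(4794.73154 + 1033.62250) = 76.344 nmi
Jessop: √((-79.388)² + (-75.254)²) = √(6302.45454 + 5663.16452) = 109.387 nmi
Harlow: √((77.570)² + (-120.794)²) = √(6017.10490 + 14591.19044) = 143.556 nmi
Inlet: √((-33.438)² + (-21.723)²) = √(1118.09984 + 471.88873) = 39.875 nmi
Avila: √((-0.251)² + (-93.684)²) = √(0.06300 + 8776.69186) = 93.684 nmi
Calder: √((71.667)² + (-109.722)²) = √(5136.15889 + 12038.91728) = 131.054 nmi
Galen: √((148.349)² + (-1.156)²) = √(22007.42580 + 1.33634) = 148.354 nmi
Threshold 85 nmi: Inlet (39.875 nmi), Dorset (76.344 nmi) are within range.

Inlet, Dorset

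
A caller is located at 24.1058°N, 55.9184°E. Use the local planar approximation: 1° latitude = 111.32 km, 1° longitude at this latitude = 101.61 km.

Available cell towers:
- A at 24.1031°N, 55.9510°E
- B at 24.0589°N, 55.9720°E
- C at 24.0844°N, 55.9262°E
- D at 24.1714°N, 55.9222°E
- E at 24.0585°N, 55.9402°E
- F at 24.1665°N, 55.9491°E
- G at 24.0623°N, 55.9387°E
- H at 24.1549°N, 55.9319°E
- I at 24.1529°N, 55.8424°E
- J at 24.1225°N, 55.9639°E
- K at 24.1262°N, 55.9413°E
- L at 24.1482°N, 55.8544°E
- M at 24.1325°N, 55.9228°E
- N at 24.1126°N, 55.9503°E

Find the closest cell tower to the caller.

C

Distances from 24.1058°N, 55.9184°E:
A: √((-0.0027·111.32)² + (0.0326·101.61)²) = √(0.090339 + 10.972564) = 3.3261 km
B: √((-0.0469·111.32)² + (0.0536·101.61)²) = √(27.257880 + 29.662140) = 7.5445 km
C: √((-0.0214·111.32)² + (0.0078·101.61)²) = √(5.675106 + 0.628148) = 2.5106 km
D: √((0.0656·111.32)² + (0.0038·101.61)²) = √(53.327850 + 0.149087) = 7.3128 km
E: √((-0.0473·111.32)² + (0.0218·101.61)²) = √(27.724816 + 4.906659) = 5.7124 km
F: √((0.0607·111.32)² + (0.0307·101.61)²) = √(45.658725 + 9.730825) = 7.4424 km
G: √((-0.0435·111.32)² + (0.0203·101.61)²) = √(23.449031 + 4.254661) = 5.2634 km
H: √((0.0491·111.32)² + (0.0135·101.61)²) = √(29.875101 + 1.881657) = 5.6353 km
I: √((0.0471·111.32)² + (-0.0760·101.61)²) = √(27.490853 + 59.634844) = 9.3341 km
J: √((0.0167·111.32)² + (0.0455·101.61)²) = √(3.456045 + 21.374487) = 4.9830 km
K: √((0.0204·111.32)² + (0.0229·101.61)²) = √(5.157114 + 5.414319) = 3.2514 km
L: √((0.0424·111.32)² + (-0.0640·101.61)²) = √(22.278098 + 42.289529) = 8.0354 km
M: √((0.0267·111.32)² + (0.0044·101.61)²) = √(8.834234 + 0.199884) = 3.0057 km
N: √((0.0068·111.32)² + (0.0319·101.61)²) = √(0.573013 + 10.506408) = 3.3286 km
Minimum: C at 2.5106 km.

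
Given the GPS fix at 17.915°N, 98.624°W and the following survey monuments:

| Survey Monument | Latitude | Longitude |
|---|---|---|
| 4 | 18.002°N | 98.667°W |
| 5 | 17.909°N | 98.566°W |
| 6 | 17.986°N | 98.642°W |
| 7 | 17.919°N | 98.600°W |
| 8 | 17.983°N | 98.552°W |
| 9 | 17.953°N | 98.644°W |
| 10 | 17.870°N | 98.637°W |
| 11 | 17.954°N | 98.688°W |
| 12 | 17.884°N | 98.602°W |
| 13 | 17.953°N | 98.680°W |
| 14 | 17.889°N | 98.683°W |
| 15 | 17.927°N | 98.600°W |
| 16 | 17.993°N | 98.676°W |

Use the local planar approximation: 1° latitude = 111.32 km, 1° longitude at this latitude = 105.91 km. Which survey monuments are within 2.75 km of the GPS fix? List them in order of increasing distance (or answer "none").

Distances from 17.915°N, 98.624°W:
4: √((0.087·111.32)² + (-0.043·105.91)²) = √(93.79613 + 20.74010) = 10.702 km
5: √((-0.006·111.32)² + (0.058·105.91)²) = √(0.44612 + 37.73375) = 6.179 km
6: √((0.071·111.32)² + (-0.018·105.91)²) = √(62.46879 + 3.63428) = 8.130 km
7: √((0.004·111.32)² + (0.024·105.91)²) = √(0.19827 + 6.46095) = 2.581 km
8: √((0.068·111.32)² + (0.072·105.91)²) = √(57.30127 + 58.14856) = 10.745 km
9: √((0.038·111.32)² + (-0.020·105.91)²) = √(17.89425 + 4.48677) = 4.731 km
10: √((-0.045·111.32)² + (-0.013·105.91)²) = √(25.09409 + 1.89566) = 5.195 km
11: √((0.039·111.32)² + (-0.064·105.91)²) = √(18.84845 + 45.94454) = 8.049 km
12: √((-0.031·111.32)² + (0.022·105.91)²) = √(11.90885 + 5.42899) = 4.164 km
13: √((0.038·111.32)² + (-0.056·105.91)²) = √(17.89425 + 35.17629) = 7.285 km
14: √((-0.026·111.32)² + (-0.059·105.91)²) = √(8.37709 + 39.04613) = 6.886 km
15: √((0.012·111.32)² + (0.024·105.91)²) = √(1.78447 + 6.46095) = 2.871 km
16: √((0.078·111.32)² + (-0.052·105.91)²) = √(75.39379 + 30.33057) = 10.282 km
Threshold 2.75 km: 7 (2.581 km) is within range.

7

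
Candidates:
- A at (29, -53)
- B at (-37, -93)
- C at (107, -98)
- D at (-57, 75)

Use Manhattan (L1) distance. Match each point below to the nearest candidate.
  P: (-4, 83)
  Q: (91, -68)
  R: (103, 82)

P at (-4, 83):
  A: |33| + |-136| = 33 + 136 = 169
  B: |-33| + |-176| = 33 + 176 = 209
  C: |111| + |-181| = 111 + 181 = 292
  D: |-53| + |-8| = 53 + 8 = 61
  → nearest: D (61)
Q at (91, -68):
  A: |-62| + |15| = 62 + 15 = 77
  B: |-128| + |-25| = 128 + 25 = 153
  C: |16| + |-30| = 16 + 30 = 46
  D: |-148| + |143| = 148 + 143 = 291
  → nearest: C (46)
R at (103, 82):
  A: |-74| + |-135| = 74 + 135 = 209
  B: |-140| + |-175| = 140 + 175 = 315
  C: |4| + |-180| = 4 + 180 = 184
  D: |-160| + |-7| = 160 + 7 = 167
  → nearest: D (167)

P→D; Q→C; R→D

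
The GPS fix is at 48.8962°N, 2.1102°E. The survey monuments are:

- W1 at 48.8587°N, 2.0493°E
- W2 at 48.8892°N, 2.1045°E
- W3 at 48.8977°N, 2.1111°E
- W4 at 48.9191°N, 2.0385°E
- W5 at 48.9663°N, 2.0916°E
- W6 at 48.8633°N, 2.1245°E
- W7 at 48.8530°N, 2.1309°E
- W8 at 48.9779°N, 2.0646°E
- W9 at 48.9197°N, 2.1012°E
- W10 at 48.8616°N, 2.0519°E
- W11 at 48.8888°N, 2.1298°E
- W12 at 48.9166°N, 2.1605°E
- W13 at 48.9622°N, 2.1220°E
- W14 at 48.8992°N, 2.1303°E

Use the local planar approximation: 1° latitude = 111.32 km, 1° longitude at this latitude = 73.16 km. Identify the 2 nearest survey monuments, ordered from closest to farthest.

W3, W2

Distances from 48.8962°N, 2.1102°E:
W1: √((-0.0375·111.32)² + (-0.0609·73.16)²) = √(17.426450 + 19.850981) = 6.1055 km
W2: √((-0.0070·111.32)² + (-0.0057·73.16)²) = √(0.607215 + 0.173899) = 0.8838 km
W3: √((0.0015·111.32)² + (0.0009·73.16)²) = √(0.027882 + 0.004335) = 0.1795 km
W4: √((0.0229·111.32)² + (-0.0717·73.16)²) = √(6.498563 + 27.516026) = 5.8322 km
W5: √((0.0701·111.32)² + (-0.0186·73.16)²) = √(60.895112 + 1.851711) = 7.9213 km
W6: √((-0.0329·111.32)² + (0.0143·73.16)²) = √(13.413379 + 1.094509) = 3.8089 km
W7: √((-0.0432·111.32)² + (0.0207·73.16)²) = √(23.126712 + 2.293444) = 5.0418 km
W8: √((0.0817·111.32)² + (-0.0456·73.16)²) = √(82.716187 + 11.129537) = 9.6874 km
W9: √((0.0235·111.32)² + (-0.0090·73.16)²) = √(6.843561 + 0.433543) = 2.6976 km
W10: √((-0.0346·111.32)² + (-0.0583·73.16)²) = √(14.835377 + 18.192170) = 5.7470 km
W11: √((-0.0074·111.32)² + (0.0196·73.16)²) = √(0.678594 + 2.056172) = 1.6537 km
W12: √((0.0204·111.32)² + (0.0503·73.16)²) = √(5.157114 + 13.542017) = 4.3242 km
W13: √((0.0660·111.32)² + (0.0118·73.16)²) = √(53.980172 + 0.745266) = 7.3977 km
W14: √((0.0030·111.32)² + (0.0201·73.16)²) = √(0.111529 + 2.162417) = 1.5080 km
Sorted: W3 (0.1795 km) < W2 (0.8838 km) < W14 (1.5080 km) < W11 (1.6537 km) < …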